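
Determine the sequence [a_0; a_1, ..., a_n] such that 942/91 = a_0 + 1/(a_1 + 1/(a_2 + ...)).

[10; 2, 1, 5, 2, 2]

Run the Euclidean algorithm on 942 and 91; the successive quotients are the partial quotients a_0, a_1, ... (each step inverts the fractional part left over by the previous one):
  942 = 10*91 + 32, so a_0 = 10.
  91 = 2*32 + 27, so a_1 = 2.
  32 = 1*27 + 5, so a_2 = 1.
  27 = 5*5 + 2, so a_3 = 5.
  5 = 2*2 + 1, so a_4 = 2.
  2 = 2*1 + 0, so a_5 = 2.
The remainder reaches 0 after 6 divisions, so the expansion has 6 partial quotients, read off in order.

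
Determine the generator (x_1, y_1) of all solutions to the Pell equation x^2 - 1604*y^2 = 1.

(x, y) = (801, 20)

First expand sqrt(1604) as a continued fraction. With x_i = (sqrt(1604) + m_i)/d_i and (m_0, d_0) = (0, 1): a_0 = floor(sqrt(1604)) = 40, since 40^2 = 1600 <= 1604 < 1681 = 41^2.
Iterate m_{i+1} = d_i*a_i - m_i, d_{i+1} = (1604 - m_{i+1}^2)/d_i, a_{i+1} = floor((a_0 + m_{i+1})/d_{i+1}):
  m_1 = 1*40 - 0 = 40, d_1 = (1604 - 40^2)/1 = 4/1 = 4, a_1 = floor((40 + 40)/4) = 20.
  m_2 = 4*20 - 40 = 40, d_2 = (1604 - 40^2)/4 = 4/4 = 1, a_2 = floor((40 + 40)/1) = 80.
  m_3 = 1*80 - 40 = 40, d_3 = (1604 - 40^2)/1 = 4/1 = 4: (m_3, d_3) = (m_1, d_1) = (40, 4), so from here the quotients repeat a_1, a_2; the period length is 2.
So sqrt(1604) = [40; (20, 80)] with period length k = 2.
k is even, so the fundamental solution of x^2 - 1604y^2 = 1 is (p_{k-1}, q_{k-1}) = (p_1, q_1); compute convergents through index 1.
Convergents (p_i = a_i*p_{i-1} + p_{i-2}, q_i = a_i*q_{i-1} + q_{i-2} with p_{-2}=0, p_{-1}=1, q_{-2}=1, q_{-1}=0):
  i=0: a_0=40, p_0 = 40*1 + 0 = 40, q_0 = 40*0 + 1 = 1.
  i=1: a_1=20, p_1 = 20*40 + 1 = 801, q_1 = 20*1 + 0 = 20.
Check: 801^2 - 1604*20^2 = 641601 - 641600 = 1, so (x, y) = (801, 20) solves the equation, and by the theorem it is the least positive solution.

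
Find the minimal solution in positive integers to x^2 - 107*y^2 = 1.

(x, y) = (962, 93)

First expand sqrt(107) as a continued fraction. With x_i = (sqrt(107) + m_i)/d_i and (m_0, d_0) = (0, 1): a_0 = floor(sqrt(107)) = 10, since 10^2 = 100 <= 107 < 121 = 11^2.
Iterate m_{i+1} = d_i*a_i - m_i, d_{i+1} = (107 - m_{i+1}^2)/d_i, a_{i+1} = floor((a_0 + m_{i+1})/d_{i+1}):
  m_1 = 1*10 - 0 = 10, d_1 = (107 - 10^2)/1 = 7/1 = 7, a_1 = floor((10 + 10)/7) = 2.
  m_2 = 7*2 - 10 = 4, d_2 = (107 - 4^2)/7 = 91/7 = 13, a_2 = floor((10 + 4)/13) = 1.
  m_3 = 13*1 - 4 = 9, d_3 = (107 - 9^2)/13 = 26/13 = 2, a_3 = floor((10 + 9)/2) = 9.
  m_4 = 2*9 - 9 = 9, d_4 = (107 - 9^2)/2 = 26/2 = 13, a_4 = floor((10 + 9)/13) = 1.
  m_5 = 13*1 - 9 = 4, d_5 = (107 - 4^2)/13 = 91/13 = 7, a_5 = floor((10 + 4)/7) = 2.
  m_6 = 7*2 - 4 = 10, d_6 = (107 - 10^2)/7 = 7/7 = 1, a_6 = floor((10 + 10)/1) = 20.
  m_7 = 1*20 - 10 = 10, d_7 = (107 - 10^2)/1 = 7/1 = 7: (m_7, d_7) = (m_1, d_1) = (10, 7), so from here the quotients repeat a_1, ..., a_6; the period length is 6.
So sqrt(107) = [10; (2, 1, 9, 1, 2, 20)] with period length k = 6.
k is even, so the fundamental solution of x^2 - 107y^2 = 1 is (p_{k-1}, q_{k-1}) = (p_5, q_5); compute convergents through index 5.
Convergents (p_i = a_i*p_{i-1} + p_{i-2}, q_i = a_i*q_{i-1} + q_{i-2} with p_{-2}=0, p_{-1}=1, q_{-2}=1, q_{-1}=0):
  i=0: a_0=10, p_0 = 10*1 + 0 = 10, q_0 = 10*0 + 1 = 1.
  i=1: a_1=2, p_1 = 2*10 + 1 = 21, q_1 = 2*1 + 0 = 2.
  i=2: a_2=1, p_2 = 1*21 + 10 = 31, q_2 = 1*2 + 1 = 3.
  i=3: a_3=9, p_3 = 9*31 + 21 = 300, q_3 = 9*3 + 2 = 29.
  i=4: a_4=1, p_4 = 1*300 + 31 = 331, q_4 = 1*29 + 3 = 32.
  i=5: a_5=2, p_5 = 2*331 + 300 = 962, q_5 = 2*32 + 29 = 93.
Check: 962^2 - 107*93^2 = 925444 - 925443 = 1, so (x, y) = (962, 93) solves the equation, and by the theorem it is the least positive solution.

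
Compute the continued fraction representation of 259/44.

Run the Euclidean algorithm on 259 and 44; the successive quotients are the partial quotients a_0, a_1, ... (each step inverts the fractional part left over by the previous one):
  259 = 5*44 + 39, so a_0 = 5.
  44 = 1*39 + 5, so a_1 = 1.
  39 = 7*5 + 4, so a_2 = 7.
  5 = 1*4 + 1, so a_3 = 1.
  4 = 4*1 + 0, so a_4 = 4.
The remainder reaches 0 after 5 divisions, so the expansion has 5 partial quotients, read off in order.

[5; 1, 7, 1, 4]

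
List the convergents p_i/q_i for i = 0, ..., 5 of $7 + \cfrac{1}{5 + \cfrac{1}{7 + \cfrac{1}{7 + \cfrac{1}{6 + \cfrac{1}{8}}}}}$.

7/1, 36/5, 259/36, 1849/257, 11353/1578, 92673/12881

Using the convergent recurrence p_i = a_i*p_{i-1} + p_{i-2}, q_i = a_i*q_{i-1} + q_{i-2} with p_{-2}=0, p_{-1}=1, q_{-2}=1, q_{-1}=0:
  i=0: a_0=7, p_0 = 7*1 + 0 = 7, q_0 = 7*0 + 1 = 1.
  i=1: a_1=5, p_1 = 5*7 + 1 = 36, q_1 = 5*1 + 0 = 5.
  i=2: a_2=7, p_2 = 7*36 + 7 = 259, q_2 = 7*5 + 1 = 36.
  i=3: a_3=7, p_3 = 7*259 + 36 = 1849, q_3 = 7*36 + 5 = 257.
  i=4: a_4=6, p_4 = 6*1849 + 259 = 11353, q_4 = 6*257 + 36 = 1578.
  i=5: a_5=8, p_5 = 8*11353 + 1849 = 92673, q_5 = 8*1578 + 257 = 12881.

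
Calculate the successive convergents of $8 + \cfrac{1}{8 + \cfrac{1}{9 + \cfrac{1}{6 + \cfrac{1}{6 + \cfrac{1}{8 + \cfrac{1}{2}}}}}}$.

8/1, 65/8, 593/73, 3623/446, 22331/2749, 182271/22438, 386873/47625

Using the convergent recurrence p_i = a_i*p_{i-1} + p_{i-2}, q_i = a_i*q_{i-1} + q_{i-2} with p_{-2}=0, p_{-1}=1, q_{-2}=1, q_{-1}=0:
  i=0: a_0=8, p_0 = 8*1 + 0 = 8, q_0 = 8*0 + 1 = 1.
  i=1: a_1=8, p_1 = 8*8 + 1 = 65, q_1 = 8*1 + 0 = 8.
  i=2: a_2=9, p_2 = 9*65 + 8 = 593, q_2 = 9*8 + 1 = 73.
  i=3: a_3=6, p_3 = 6*593 + 65 = 3623, q_3 = 6*73 + 8 = 446.
  i=4: a_4=6, p_4 = 6*3623 + 593 = 22331, q_4 = 6*446 + 73 = 2749.
  i=5: a_5=8, p_5 = 8*22331 + 3623 = 182271, q_5 = 8*2749 + 446 = 22438.
  i=6: a_6=2, p_6 = 2*182271 + 22331 = 386873, q_6 = 2*22438 + 2749 = 47625.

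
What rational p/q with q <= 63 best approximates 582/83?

Expand x = 582/83 as a continued fraction with the Euclidean algorithm:
  582 = 7*83 + 1, so a_0 = 7.
  83 = 83*1 + 0, so a_1 = 83.
so x = [7; 83].
Convergents (p_i = a_i*p_{i-1} + p_{i-2}, q_i = a_i*q_{i-1} + q_{i-2} with p_{-2}=0, p_{-1}=1, q_{-2}=1, q_{-1}=0), until the denominator exceeds 63:
  i=0: a_0=7, p_0 = 7*1 + 0 = 7, q_0 = 7*0 + 1 = 1.
  i=1: a_1=83, p_1 = 83*7 + 1 = 582, q_1 = 83*1 + 0 = 83.
q_1 = 83 > 63, so the last convergent with denominator <= 63 is p_0/q_0 = 7/1.
The closest fraction with denominator <= 63 is either p_0/q_0 or the intermediate fraction (k*p_0 + p_{-1})/(k*q_0 + q_{-1}) with the largest k >= 1 whose denominator stays <= 63; these approach x as k grows, and every other convergent or intermediate fraction in range is farther away.
Largest k: floor((63 - q_{-1})/q_0) = floor((63 - 0)/1) = 63 (using the seeds p_{-1} = 1, q_{-1} = 0).
That gives (63*7 + 1)/(63*1 + 0) = 442/63.
Compare the errors: |x - 7/1| = |582*1 - 7*83|/(83*1) = 1/83, and |x - 442/63| = |582*63 - 442*83|/(83*63) = 20/5229.
Cross-multiplying, 20*83 = 1660 < 5229 = 1*5229, so 20/5229 is smaller: the intermediate fraction 442/63 is closer to x than 7/1.

442/63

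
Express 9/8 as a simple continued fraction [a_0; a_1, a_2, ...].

Run the Euclidean algorithm on 9 and 8; the successive quotients are the partial quotients a_0, a_1, ... (each step inverts the fractional part left over by the previous one):
  9 = 1*8 + 1, so a_0 = 1.
  8 = 8*1 + 0, so a_1 = 8.
The remainder reaches 0 after 2 divisions, so the expansion has 2 partial quotients, read off in order.

[1; 8]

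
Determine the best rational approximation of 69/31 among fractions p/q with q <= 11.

Expand x = 69/31 as a continued fraction with the Euclidean algorithm:
  69 = 2*31 + 7, so a_0 = 2.
  31 = 4*7 + 3, so a_1 = 4.
  7 = 2*3 + 1, so a_2 = 2.
  3 = 3*1 + 0, so a_3 = 3.
so x = [2; 4, 2, 3].
Convergents (p_i = a_i*p_{i-1} + p_{i-2}, q_i = a_i*q_{i-1} + q_{i-2} with p_{-2}=0, p_{-1}=1, q_{-2}=1, q_{-1}=0), until the denominator exceeds 11:
  i=0: a_0=2, p_0 = 2*1 + 0 = 2, q_0 = 2*0 + 1 = 1.
  i=1: a_1=4, p_1 = 4*2 + 1 = 9, q_1 = 4*1 + 0 = 4.
  i=2: a_2=2, p_2 = 2*9 + 2 = 20, q_2 = 2*4 + 1 = 9.
  i=3: a_3=3, p_3 = 3*20 + 9 = 69, q_3 = 3*9 + 4 = 31.
q_3 = 31 > 11, so the last convergent with denominator <= 11 is p_2/q_2 = 20/9.
The closest fraction with denominator <= 11 is either p_2/q_2 or the intermediate fraction (k*p_2 + p_1)/(k*q_2 + q_1) with the largest k >= 1 whose denominator stays <= 11; these approach x as k grows, and every other convergent or intermediate fraction in range is farther away.
Largest k: floor((11 - q_1)/q_2) = floor((11 - 4)/9) = 0.
Since k = 0, no intermediate fraction beyond p_2/q_2 has denominator <= 11, so the convergent 20/9 is the closest (its error is |69*9 - 20*31|/(31*9) = 1/279).

20/9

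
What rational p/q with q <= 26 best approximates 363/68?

Expand x = 363/68 as a continued fraction with the Euclidean algorithm:
  363 = 5*68 + 23, so a_0 = 5.
  68 = 2*23 + 22, so a_1 = 2.
  23 = 1*22 + 1, so a_2 = 1.
  22 = 22*1 + 0, so a_3 = 22.
so x = [5; 2, 1, 22].
Convergents (p_i = a_i*p_{i-1} + p_{i-2}, q_i = a_i*q_{i-1} + q_{i-2} with p_{-2}=0, p_{-1}=1, q_{-2}=1, q_{-1}=0), until the denominator exceeds 26:
  i=0: a_0=5, p_0 = 5*1 + 0 = 5, q_0 = 5*0 + 1 = 1.
  i=1: a_1=2, p_1 = 2*5 + 1 = 11, q_1 = 2*1 + 0 = 2.
  i=2: a_2=1, p_2 = 1*11 + 5 = 16, q_2 = 1*2 + 1 = 3.
  i=3: a_3=22, p_3 = 22*16 + 11 = 363, q_3 = 22*3 + 2 = 68.
q_3 = 68 > 26, so the last convergent with denominator <= 26 is p_2/q_2 = 16/3.
The closest fraction with denominator <= 26 is either p_2/q_2 or the intermediate fraction (k*p_2 + p_1)/(k*q_2 + q_1) with the largest k >= 1 whose denominator stays <= 26; these approach x as k grows, and every other convergent or intermediate fraction in range is farther away.
Largest k: floor((26 - q_1)/q_2) = floor((26 - 2)/3) = 8.
That gives (8*16 + 11)/(8*3 + 2) = 139/26.
Compare the errors: |x - 16/3| = |363*3 - 16*68|/(68*3) = 1/204, and |x - 139/26| = |363*26 - 139*68|/(68*26) = 14/1768.
Cross-multiplying, 1*1768 = 1768 < 2856 = 14*204, so 1/204 is smaller: the convergent 16/3 is closer to x than 139/26.

16/3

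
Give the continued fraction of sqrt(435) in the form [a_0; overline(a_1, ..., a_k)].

Write x_i = (sqrt(435) + m_i)/d_i with (m_0, d_0) = (0, 1). a_0 = floor(sqrt(435)) = 20, since 20^2 = 400 <= 435 < 441 = 21^2.
Iterate m_{i+1} = d_i*a_i - m_i, d_{i+1} = (435 - m_{i+1}^2)/d_i, a_{i+1} = floor((a_0 + m_{i+1})/d_{i+1}):
  m_1 = 1*20 - 0 = 20, d_1 = (435 - 20^2)/1 = 35/1 = 35, a_1 = floor((20 + 20)/35) = 1.
  m_2 = 35*1 - 20 = 15, d_2 = (435 - 15^2)/35 = 210/35 = 6, a_2 = floor((20 + 15)/6) = 5.
  m_3 = 6*5 - 15 = 15, d_3 = (435 - 15^2)/6 = 210/6 = 35, a_3 = floor((20 + 15)/35) = 1.
  m_4 = 35*1 - 15 = 20, d_4 = (435 - 20^2)/35 = 35/35 = 1, a_4 = floor((20 + 20)/1) = 40.
  m_5 = 1*40 - 20 = 20, d_5 = (435 - 20^2)/1 = 35/1 = 35: (m_5, d_5) = (m_1, d_1) = (20, 35), so from here the quotients repeat a_1, ..., a_4; the period length is 4.
Hence the expansion of sqrt(435) is a_0 = 20 followed by the repeating block 1, 5, 1, 40 (period 4).

[20; overline(1, 5, 1, 40)]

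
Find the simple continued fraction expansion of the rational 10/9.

Run the Euclidean algorithm on 10 and 9; the successive quotients are the partial quotients a_0, a_1, ... (each step inverts the fractional part left over by the previous one):
  10 = 1*9 + 1, so a_0 = 1.
  9 = 9*1 + 0, so a_1 = 9.
The remainder reaches 0 after 2 divisions, so the expansion has 2 partial quotients, read off in order.

[1; 9]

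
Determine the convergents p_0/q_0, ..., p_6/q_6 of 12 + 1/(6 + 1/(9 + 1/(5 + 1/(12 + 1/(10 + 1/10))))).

12/1, 73/6, 669/55, 3418/281, 41685/3427, 420268/34551, 4244365/348937

Using the convergent recurrence p_i = a_i*p_{i-1} + p_{i-2}, q_i = a_i*q_{i-1} + q_{i-2} with p_{-2}=0, p_{-1}=1, q_{-2}=1, q_{-1}=0:
  i=0: a_0=12, p_0 = 12*1 + 0 = 12, q_0 = 12*0 + 1 = 1.
  i=1: a_1=6, p_1 = 6*12 + 1 = 73, q_1 = 6*1 + 0 = 6.
  i=2: a_2=9, p_2 = 9*73 + 12 = 669, q_2 = 9*6 + 1 = 55.
  i=3: a_3=5, p_3 = 5*669 + 73 = 3418, q_3 = 5*55 + 6 = 281.
  i=4: a_4=12, p_4 = 12*3418 + 669 = 41685, q_4 = 12*281 + 55 = 3427.
  i=5: a_5=10, p_5 = 10*41685 + 3418 = 420268, q_5 = 10*3427 + 281 = 34551.
  i=6: a_6=10, p_6 = 10*420268 + 41685 = 4244365, q_6 = 10*34551 + 3427 = 348937.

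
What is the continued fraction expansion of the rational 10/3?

[3; 3]

Run the Euclidean algorithm on 10 and 3; the successive quotients are the partial quotients a_0, a_1, ... (each step inverts the fractional part left over by the previous one):
  10 = 3*3 + 1, so a_0 = 3.
  3 = 3*1 + 0, so a_1 = 3.
The remainder reaches 0 after 2 divisions, so the expansion has 2 partial quotients, read off in order.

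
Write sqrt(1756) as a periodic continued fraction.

[41; (1, 9, 2, 20, 2, 9, 1, 82)]

Write x_i = (sqrt(1756) + m_i)/d_i with (m_0, d_0) = (0, 1). a_0 = floor(sqrt(1756)) = 41, since 41^2 = 1681 <= 1756 < 1764 = 42^2.
Iterate m_{i+1} = d_i*a_i - m_i, d_{i+1} = (1756 - m_{i+1}^2)/d_i, a_{i+1} = floor((a_0 + m_{i+1})/d_{i+1}):
  m_1 = 1*41 - 0 = 41, d_1 = (1756 - 41^2)/1 = 75/1 = 75, a_1 = floor((41 + 41)/75) = 1.
  m_2 = 75*1 - 41 = 34, d_2 = (1756 - 34^2)/75 = 600/75 = 8, a_2 = floor((41 + 34)/8) = 9.
  m_3 = 8*9 - 34 = 38, d_3 = (1756 - 38^2)/8 = 312/8 = 39, a_3 = floor((41 + 38)/39) = 2.
  m_4 = 39*2 - 38 = 40, d_4 = (1756 - 40^2)/39 = 156/39 = 4, a_4 = floor((41 + 40)/4) = 20.
  m_5 = 4*20 - 40 = 40, d_5 = (1756 - 40^2)/4 = 156/4 = 39, a_5 = floor((41 + 40)/39) = 2.
  m_6 = 39*2 - 40 = 38, d_6 = (1756 - 38^2)/39 = 312/39 = 8, a_6 = floor((41 + 38)/8) = 9.
  m_7 = 8*9 - 38 = 34, d_7 = (1756 - 34^2)/8 = 600/8 = 75, a_7 = floor((41 + 34)/75) = 1.
  m_8 = 75*1 - 34 = 41, d_8 = (1756 - 41^2)/75 = 75/75 = 1, a_8 = floor((41 + 41)/1) = 82.
  m_9 = 1*82 - 41 = 41, d_9 = (1756 - 41^2)/1 = 75/1 = 75: (m_9, d_9) = (m_1, d_1) = (41, 75), so from here the quotients repeat a_1, ..., a_8; the period length is 8.
Hence the expansion of sqrt(1756) is a_0 = 41 followed by the repeating block 1, 9, 2, 20, 2, 9, 1, 82 (period 8).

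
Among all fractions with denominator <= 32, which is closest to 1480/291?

117/23

Expand x = 1480/291 as a continued fraction with the Euclidean algorithm:
  1480 = 5*291 + 25, so a_0 = 5.
  291 = 11*25 + 16, so a_1 = 11.
  25 = 1*16 + 9, so a_2 = 1.
  16 = 1*9 + 7, so a_3 = 1.
  9 = 1*7 + 2, so a_4 = 1.
  7 = 3*2 + 1, so a_5 = 3.
  2 = 2*1 + 0, so a_6 = 2.
so x = [5; 11, 1, 1, 1, 3, 2].
Convergents (p_i = a_i*p_{i-1} + p_{i-2}, q_i = a_i*q_{i-1} + q_{i-2} with p_{-2}=0, p_{-1}=1, q_{-2}=1, q_{-1}=0), until the denominator exceeds 32:
  i=0: a_0=5, p_0 = 5*1 + 0 = 5, q_0 = 5*0 + 1 = 1.
  i=1: a_1=11, p_1 = 11*5 + 1 = 56, q_1 = 11*1 + 0 = 11.
  i=2: a_2=1, p_2 = 1*56 + 5 = 61, q_2 = 1*11 + 1 = 12.
  i=3: a_3=1, p_3 = 1*61 + 56 = 117, q_3 = 1*12 + 11 = 23.
  i=4: a_4=1, p_4 = 1*117 + 61 = 178, q_4 = 1*23 + 12 = 35.
q_4 = 35 > 32, so the last convergent with denominator <= 32 is p_3/q_3 = 117/23.
The closest fraction with denominator <= 32 is either p_3/q_3 or the intermediate fraction (k*p_3 + p_2)/(k*q_3 + q_2) with the largest k >= 1 whose denominator stays <= 32; these approach x as k grows, and every other convergent or intermediate fraction in range is farther away.
Largest k: floor((32 - q_2)/q_3) = floor((32 - 12)/23) = 0.
Since k = 0, no intermediate fraction beyond p_3/q_3 has denominator <= 32, so the convergent 117/23 is the closest (its error is |1480*23 - 117*291|/(291*23) = 7/6693).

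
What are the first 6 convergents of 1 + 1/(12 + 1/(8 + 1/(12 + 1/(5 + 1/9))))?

1/1, 13/12, 105/97, 1273/1176, 6470/5977, 59503/54969

Using the convergent recurrence p_i = a_i*p_{i-1} + p_{i-2}, q_i = a_i*q_{i-1} + q_{i-2} with p_{-2}=0, p_{-1}=1, q_{-2}=1, q_{-1}=0:
  i=0: a_0=1, p_0 = 1*1 + 0 = 1, q_0 = 1*0 + 1 = 1.
  i=1: a_1=12, p_1 = 12*1 + 1 = 13, q_1 = 12*1 + 0 = 12.
  i=2: a_2=8, p_2 = 8*13 + 1 = 105, q_2 = 8*12 + 1 = 97.
  i=3: a_3=12, p_3 = 12*105 + 13 = 1273, q_3 = 12*97 + 12 = 1176.
  i=4: a_4=5, p_4 = 5*1273 + 105 = 6470, q_4 = 5*1176 + 97 = 5977.
  i=5: a_5=9, p_5 = 9*6470 + 1273 = 59503, q_5 = 9*5977 + 1176 = 54969.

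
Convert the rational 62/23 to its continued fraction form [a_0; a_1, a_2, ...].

[2; 1, 2, 3, 2]

Run the Euclidean algorithm on 62 and 23; the successive quotients are the partial quotients a_0, a_1, ... (each step inverts the fractional part left over by the previous one):
  62 = 2*23 + 16, so a_0 = 2.
  23 = 1*16 + 7, so a_1 = 1.
  16 = 2*7 + 2, so a_2 = 2.
  7 = 3*2 + 1, so a_3 = 3.
  2 = 2*1 + 0, so a_4 = 2.
The remainder reaches 0 after 5 divisions, so the expansion has 5 partial quotients, read off in order.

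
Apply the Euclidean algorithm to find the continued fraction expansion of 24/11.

[2; 5, 2]

Run the Euclidean algorithm on 24 and 11; the successive quotients are the partial quotients a_0, a_1, ... (each step inverts the fractional part left over by the previous one):
  24 = 2*11 + 2, so a_0 = 2.
  11 = 5*2 + 1, so a_1 = 5.
  2 = 2*1 + 0, so a_2 = 2.
The remainder reaches 0 after 3 divisions, so the expansion has 3 partial quotients, read off in order.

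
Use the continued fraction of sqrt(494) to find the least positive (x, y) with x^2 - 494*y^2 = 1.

(x, y) = (73035, 3286)

First expand sqrt(494) as a continued fraction. With x_i = (sqrt(494) + m_i)/d_i and (m_0, d_0) = (0, 1): a_0 = floor(sqrt(494)) = 22, since 22^2 = 484 <= 494 < 529 = 23^2.
Iterate m_{i+1} = d_i*a_i - m_i, d_{i+1} = (494 - m_{i+1}^2)/d_i, a_{i+1} = floor((a_0 + m_{i+1})/d_{i+1}):
  m_1 = 1*22 - 0 = 22, d_1 = (494 - 22^2)/1 = 10/1 = 10, a_1 = floor((22 + 22)/10) = 4.
  m_2 = 10*4 - 22 = 18, d_2 = (494 - 18^2)/10 = 170/10 = 17, a_2 = floor((22 + 18)/17) = 2.
  m_3 = 17*2 - 18 = 16, d_3 = (494 - 16^2)/17 = 238/17 = 14, a_3 = floor((22 + 16)/14) = 2.
  m_4 = 14*2 - 16 = 12, d_4 = (494 - 12^2)/14 = 350/14 = 25, a_4 = floor((22 + 12)/25) = 1.
  m_5 = 25*1 - 12 = 13, d_5 = (494 - 13^2)/25 = 325/25 = 13, a_5 = floor((22 + 13)/13) = 2.
  m_6 = 13*2 - 13 = 13, d_6 = (494 - 13^2)/13 = 325/13 = 25, a_6 = floor((22 + 13)/25) = 1.
  m_7 = 25*1 - 13 = 12, d_7 = (494 - 12^2)/25 = 350/25 = 14, a_7 = floor((22 + 12)/14) = 2.
  m_8 = 14*2 - 12 = 16, d_8 = (494 - 16^2)/14 = 238/14 = 17, a_8 = floor((22 + 16)/17) = 2.
  m_9 = 17*2 - 16 = 18, d_9 = (494 - 18^2)/17 = 170/17 = 10, a_9 = floor((22 + 18)/10) = 4.
  m_10 = 10*4 - 18 = 22, d_10 = (494 - 22^2)/10 = 10/10 = 1, a_10 = floor((22 + 22)/1) = 44.
  m_11 = 1*44 - 22 = 22, d_11 = (494 - 22^2)/1 = 10/1 = 10: (m_11, d_11) = (m_1, d_1) = (22, 10), so from here the quotients repeat a_1, ..., a_10; the period length is 10.
So sqrt(494) = [22; (4, 2, 2, 1, 2, 1, 2, 2, 4, 44)] with period length k = 10.
k is even, so the fundamental solution of x^2 - 494y^2 = 1 is (p_{k-1}, q_{k-1}) = (p_9, q_9); compute convergents through index 9.
Convergents (p_i = a_i*p_{i-1} + p_{i-2}, q_i = a_i*q_{i-1} + q_{i-2} with p_{-2}=0, p_{-1}=1, q_{-2}=1, q_{-1}=0):
  i=0: a_0=22, p_0 = 22*1 + 0 = 22, q_0 = 22*0 + 1 = 1.
  i=1: a_1=4, p_1 = 4*22 + 1 = 89, q_1 = 4*1 + 0 = 4.
  i=2: a_2=2, p_2 = 2*89 + 22 = 200, q_2 = 2*4 + 1 = 9.
  i=3: a_3=2, p_3 = 2*200 + 89 = 489, q_3 = 2*9 + 4 = 22.
  i=4: a_4=1, p_4 = 1*489 + 200 = 689, q_4 = 1*22 + 9 = 31.
  i=5: a_5=2, p_5 = 2*689 + 489 = 1867, q_5 = 2*31 + 22 = 84.
  i=6: a_6=1, p_6 = 1*1867 + 689 = 2556, q_6 = 1*84 + 31 = 115.
  i=7: a_7=2, p_7 = 2*2556 + 1867 = 6979, q_7 = 2*115 + 84 = 314.
  i=8: a_8=2, p_8 = 2*6979 + 2556 = 16514, q_8 = 2*314 + 115 = 743.
  i=9: a_9=4, p_9 = 4*16514 + 6979 = 73035, q_9 = 4*743 + 314 = 3286.
Check: 73035^2 - 494*3286^2 = 5334111225 - 5334111224 = 1, so (x, y) = (73035, 3286) solves the equation, and by the theorem it is the least positive solution.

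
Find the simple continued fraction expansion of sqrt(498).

[22; (3, 6, 22, 6, 3, 44)]

Write x_i = (sqrt(498) + m_i)/d_i with (m_0, d_0) = (0, 1). a_0 = floor(sqrt(498)) = 22, since 22^2 = 484 <= 498 < 529 = 23^2.
Iterate m_{i+1} = d_i*a_i - m_i, d_{i+1} = (498 - m_{i+1}^2)/d_i, a_{i+1} = floor((a_0 + m_{i+1})/d_{i+1}):
  m_1 = 1*22 - 0 = 22, d_1 = (498 - 22^2)/1 = 14/1 = 14, a_1 = floor((22 + 22)/14) = 3.
  m_2 = 14*3 - 22 = 20, d_2 = (498 - 20^2)/14 = 98/14 = 7, a_2 = floor((22 + 20)/7) = 6.
  m_3 = 7*6 - 20 = 22, d_3 = (498 - 22^2)/7 = 14/7 = 2, a_3 = floor((22 + 22)/2) = 22.
  m_4 = 2*22 - 22 = 22, d_4 = (498 - 22^2)/2 = 14/2 = 7, a_4 = floor((22 + 22)/7) = 6.
  m_5 = 7*6 - 22 = 20, d_5 = (498 - 20^2)/7 = 98/7 = 14, a_5 = floor((22 + 20)/14) = 3.
  m_6 = 14*3 - 20 = 22, d_6 = (498 - 22^2)/14 = 14/14 = 1, a_6 = floor((22 + 22)/1) = 44.
  m_7 = 1*44 - 22 = 22, d_7 = (498 - 22^2)/1 = 14/1 = 14: (m_7, d_7) = (m_1, d_1) = (22, 14), so from here the quotients repeat a_1, ..., a_6; the period length is 6.
Hence the expansion of sqrt(498) is a_0 = 22 followed by the repeating block 3, 6, 22, 6, 3, 44 (period 6).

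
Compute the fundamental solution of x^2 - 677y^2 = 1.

First expand sqrt(677) as a continued fraction. With x_i = (sqrt(677) + m_i)/d_i and (m_0, d_0) = (0, 1): a_0 = floor(sqrt(677)) = 26, since 26^2 = 676 <= 677 < 729 = 27^2.
Iterate m_{i+1} = d_i*a_i - m_i, d_{i+1} = (677 - m_{i+1}^2)/d_i, a_{i+1} = floor((a_0 + m_{i+1})/d_{i+1}):
  m_1 = 1*26 - 0 = 26, d_1 = (677 - 26^2)/1 = 1/1 = 1, a_1 = floor((26 + 26)/1) = 52.
  m_2 = 1*52 - 26 = 26, d_2 = (677 - 26^2)/1 = 1/1 = 1: (m_2, d_2) = (m_1, d_1) = (26, 1), so from here the quotient a_1 repeats; the period length is 1.
So sqrt(677) = [26; (52)] with period length k = 1.
k is odd, so (p_{k-1}, q_{k-1}) only solves x^2 - 677y^2 = -1 and the fundamental solution of x^2 - 677y^2 = 1 is (p_{2k-1}, q_{2k-1}) = (p_1, q_1); compute convergents through index 1, running through the period twice.
Convergents (p_i = a_i*p_{i-1} + p_{i-2}, q_i = a_i*q_{i-1} + q_{i-2} with p_{-2}=0, p_{-1}=1, q_{-2}=1, q_{-1}=0):
  i=0: a_0=26, p_0 = 26*1 + 0 = 26, q_0 = 26*0 + 1 = 1.
  i=1: a_1=52, p_1 = 52*26 + 1 = 1353, q_1 = 52*1 + 0 = 52.
Indeed p_0^2 - 677*q_0^2 = 676 - 677 = -1, not +1.
Check: 1353^2 - 677*52^2 = 1830609 - 1830608 = 1, so (x, y) = (1353, 52) solves the equation, and by the theorem it is the least positive solution.

(x, y) = (1353, 52)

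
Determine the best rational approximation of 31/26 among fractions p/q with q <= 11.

6/5

Expand x = 31/26 as a continued fraction with the Euclidean algorithm:
  31 = 1*26 + 5, so a_0 = 1.
  26 = 5*5 + 1, so a_1 = 5.
  5 = 5*1 + 0, so a_2 = 5.
so x = [1; 5, 5].
Convergents (p_i = a_i*p_{i-1} + p_{i-2}, q_i = a_i*q_{i-1} + q_{i-2} with p_{-2}=0, p_{-1}=1, q_{-2}=1, q_{-1}=0), until the denominator exceeds 11:
  i=0: a_0=1, p_0 = 1*1 + 0 = 1, q_0 = 1*0 + 1 = 1.
  i=1: a_1=5, p_1 = 5*1 + 1 = 6, q_1 = 5*1 + 0 = 5.
  i=2: a_2=5, p_2 = 5*6 + 1 = 31, q_2 = 5*5 + 1 = 26.
q_2 = 26 > 11, so the last convergent with denominator <= 11 is p_1/q_1 = 6/5.
The closest fraction with denominator <= 11 is either p_1/q_1 or the intermediate fraction (k*p_1 + p_0)/(k*q_1 + q_0) with the largest k >= 1 whose denominator stays <= 11; these approach x as k grows, and every other convergent or intermediate fraction in range is farther away.
Largest k: floor((11 - q_0)/q_1) = floor((11 - 1)/5) = 2.
That gives (2*6 + 1)/(2*5 + 1) = 13/11.
Compare the errors: |x - 6/5| = |31*5 - 6*26|/(26*5) = 1/130, and |x - 13/11| = |31*11 - 13*26|/(26*11) = 3/286.
Cross-multiplying, 1*286 = 286 < 390 = 3*130, so 1/130 is smaller: the convergent 6/5 is closer to x than 13/11.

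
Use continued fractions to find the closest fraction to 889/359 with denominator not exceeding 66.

Expand x = 889/359 as a continued fraction with the Euclidean algorithm:
  889 = 2*359 + 171, so a_0 = 2.
  359 = 2*171 + 17, so a_1 = 2.
  171 = 10*17 + 1, so a_2 = 10.
  17 = 17*1 + 0, so a_3 = 17.
so x = [2; 2, 10, 17].
Convergents (p_i = a_i*p_{i-1} + p_{i-2}, q_i = a_i*q_{i-1} + q_{i-2} with p_{-2}=0, p_{-1}=1, q_{-2}=1, q_{-1}=0), until the denominator exceeds 66:
  i=0: a_0=2, p_0 = 2*1 + 0 = 2, q_0 = 2*0 + 1 = 1.
  i=1: a_1=2, p_1 = 2*2 + 1 = 5, q_1 = 2*1 + 0 = 2.
  i=2: a_2=10, p_2 = 10*5 + 2 = 52, q_2 = 10*2 + 1 = 21.
  i=3: a_3=17, p_3 = 17*52 + 5 = 889, q_3 = 17*21 + 2 = 359.
q_3 = 359 > 66, so the last convergent with denominator <= 66 is p_2/q_2 = 52/21.
The closest fraction with denominator <= 66 is either p_2/q_2 or the intermediate fraction (k*p_2 + p_1)/(k*q_2 + q_1) with the largest k >= 1 whose denominator stays <= 66; these approach x as k grows, and every other convergent or intermediate fraction in range is farther away.
Largest k: floor((66 - q_1)/q_2) = floor((66 - 2)/21) = 3.
That gives (3*52 + 5)/(3*21 + 2) = 161/65.
Compare the errors: |x - 52/21| = |889*21 - 52*359|/(359*21) = 1/7539, and |x - 161/65| = |889*65 - 161*359|/(359*65) = 14/23335.
Cross-multiplying, 1*23335 = 23335 < 105546 = 14*7539, so 1/7539 is smaller: the convergent 52/21 is closer to x than 161/65.

52/21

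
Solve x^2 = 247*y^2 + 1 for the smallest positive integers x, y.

(x, y) = (85292, 5427)

First expand sqrt(247) as a continued fraction. With x_i = (sqrt(247) + m_i)/d_i and (m_0, d_0) = (0, 1): a_0 = floor(sqrt(247)) = 15, since 15^2 = 225 <= 247 < 256 = 16^2.
Iterate m_{i+1} = d_i*a_i - m_i, d_{i+1} = (247 - m_{i+1}^2)/d_i, a_{i+1} = floor((a_0 + m_{i+1})/d_{i+1}):
  m_1 = 1*15 - 0 = 15, d_1 = (247 - 15^2)/1 = 22/1 = 22, a_1 = floor((15 + 15)/22) = 1.
  m_2 = 22*1 - 15 = 7, d_2 = (247 - 7^2)/22 = 198/22 = 9, a_2 = floor((15 + 7)/9) = 2.
  m_3 = 9*2 - 7 = 11, d_3 = (247 - 11^2)/9 = 126/9 = 14, a_3 = floor((15 + 11)/14) = 1.
  m_4 = 14*1 - 11 = 3, d_4 = (247 - 3^2)/14 = 238/14 = 17, a_4 = floor((15 + 3)/17) = 1.
  m_5 = 17*1 - 3 = 14, d_5 = (247 - 14^2)/17 = 51/17 = 3, a_5 = floor((15 + 14)/3) = 9.
  m_6 = 3*9 - 14 = 13, d_6 = (247 - 13^2)/3 = 78/3 = 26, a_6 = floor((15 + 13)/26) = 1.
  m_7 = 26*1 - 13 = 13, d_7 = (247 - 13^2)/26 = 78/26 = 3, a_7 = floor((15 + 13)/3) = 9.
  m_8 = 3*9 - 13 = 14, d_8 = (247 - 14^2)/3 = 51/3 = 17, a_8 = floor((15 + 14)/17) = 1.
  m_9 = 17*1 - 14 = 3, d_9 = (247 - 3^2)/17 = 238/17 = 14, a_9 = floor((15 + 3)/14) = 1.
  m_10 = 14*1 - 3 = 11, d_10 = (247 - 11^2)/14 = 126/14 = 9, a_10 = floor((15 + 11)/9) = 2.
  m_11 = 9*2 - 11 = 7, d_11 = (247 - 7^2)/9 = 198/9 = 22, a_11 = floor((15 + 7)/22) = 1.
  m_12 = 22*1 - 7 = 15, d_12 = (247 - 15^2)/22 = 22/22 = 1, a_12 = floor((15 + 15)/1) = 30.
  m_13 = 1*30 - 15 = 15, d_13 = (247 - 15^2)/1 = 22/1 = 22: (m_13, d_13) = (m_1, d_1) = (15, 22), so from here the quotients repeat a_1, ..., a_12; the period length is 12.
So sqrt(247) = [15; (1, 2, 1, 1, 9, 1, 9, 1, 1, 2, 1, 30)] with period length k = 12.
k is even, so the fundamental solution of x^2 - 247y^2 = 1 is (p_{k-1}, q_{k-1}) = (p_11, q_11); compute convergents through index 11.
Convergents (p_i = a_i*p_{i-1} + p_{i-2}, q_i = a_i*q_{i-1} + q_{i-2} with p_{-2}=0, p_{-1}=1, q_{-2}=1, q_{-1}=0):
  i=0: a_0=15, p_0 = 15*1 + 0 = 15, q_0 = 15*0 + 1 = 1.
  i=1: a_1=1, p_1 = 1*15 + 1 = 16, q_1 = 1*1 + 0 = 1.
  i=2: a_2=2, p_2 = 2*16 + 15 = 47, q_2 = 2*1 + 1 = 3.
  i=3: a_3=1, p_3 = 1*47 + 16 = 63, q_3 = 1*3 + 1 = 4.
  i=4: a_4=1, p_4 = 1*63 + 47 = 110, q_4 = 1*4 + 3 = 7.
  i=5: a_5=9, p_5 = 9*110 + 63 = 1053, q_5 = 9*7 + 4 = 67.
  i=6: a_6=1, p_6 = 1*1053 + 110 = 1163, q_6 = 1*67 + 7 = 74.
  i=7: a_7=9, p_7 = 9*1163 + 1053 = 11520, q_7 = 9*74 + 67 = 733.
  i=8: a_8=1, p_8 = 1*11520 + 1163 = 12683, q_8 = 1*733 + 74 = 807.
  i=9: a_9=1, p_9 = 1*12683 + 11520 = 24203, q_9 = 1*807 + 733 = 1540.
  i=10: a_10=2, p_10 = 2*24203 + 12683 = 61089, q_10 = 2*1540 + 807 = 3887.
  i=11: a_11=1, p_11 = 1*61089 + 24203 = 85292, q_11 = 1*3887 + 1540 = 5427.
Check: 85292^2 - 247*5427^2 = 7274725264 - 7274725263 = 1, so (x, y) = (85292, 5427) solves the equation, and by the theorem it is the least positive solution.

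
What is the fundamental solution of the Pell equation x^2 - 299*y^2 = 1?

(x, y) = (415, 24)

First expand sqrt(299) as a continued fraction. With x_i = (sqrt(299) + m_i)/d_i and (m_0, d_0) = (0, 1): a_0 = floor(sqrt(299)) = 17, since 17^2 = 289 <= 299 < 324 = 18^2.
Iterate m_{i+1} = d_i*a_i - m_i, d_{i+1} = (299 - m_{i+1}^2)/d_i, a_{i+1} = floor((a_0 + m_{i+1})/d_{i+1}):
  m_1 = 1*17 - 0 = 17, d_1 = (299 - 17^2)/1 = 10/1 = 10, a_1 = floor((17 + 17)/10) = 3.
  m_2 = 10*3 - 17 = 13, d_2 = (299 - 13^2)/10 = 130/10 = 13, a_2 = floor((17 + 13)/13) = 2.
  m_3 = 13*2 - 13 = 13, d_3 = (299 - 13^2)/13 = 130/13 = 10, a_3 = floor((17 + 13)/10) = 3.
  m_4 = 10*3 - 13 = 17, d_4 = (299 - 17^2)/10 = 10/10 = 1, a_4 = floor((17 + 17)/1) = 34.
  m_5 = 1*34 - 17 = 17, d_5 = (299 - 17^2)/1 = 10/1 = 10: (m_5, d_5) = (m_1, d_1) = (17, 10), so from here the quotients repeat a_1, ..., a_4; the period length is 4.
So sqrt(299) = [17; (3, 2, 3, 34)] with period length k = 4.
k is even, so the fundamental solution of x^2 - 299y^2 = 1 is (p_{k-1}, q_{k-1}) = (p_3, q_3); compute convergents through index 3.
Convergents (p_i = a_i*p_{i-1} + p_{i-2}, q_i = a_i*q_{i-1} + q_{i-2} with p_{-2}=0, p_{-1}=1, q_{-2}=1, q_{-1}=0):
  i=0: a_0=17, p_0 = 17*1 + 0 = 17, q_0 = 17*0 + 1 = 1.
  i=1: a_1=3, p_1 = 3*17 + 1 = 52, q_1 = 3*1 + 0 = 3.
  i=2: a_2=2, p_2 = 2*52 + 17 = 121, q_2 = 2*3 + 1 = 7.
  i=3: a_3=3, p_3 = 3*121 + 52 = 415, q_3 = 3*7 + 3 = 24.
Check: 415^2 - 299*24^2 = 172225 - 172224 = 1, so (x, y) = (415, 24) solves the equation, and by the theorem it is the least positive solution.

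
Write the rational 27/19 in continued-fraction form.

Run the Euclidean algorithm on 27 and 19; the successive quotients are the partial quotients a_0, a_1, ... (each step inverts the fractional part left over by the previous one):
  27 = 1*19 + 8, so a_0 = 1.
  19 = 2*8 + 3, so a_1 = 2.
  8 = 2*3 + 2, so a_2 = 2.
  3 = 1*2 + 1, so a_3 = 1.
  2 = 2*1 + 0, so a_4 = 2.
The remainder reaches 0 after 5 divisions, so the expansion has 5 partial quotients, read off in order.

[1; 2, 2, 1, 2]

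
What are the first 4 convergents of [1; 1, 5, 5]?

Using the convergent recurrence p_i = a_i*p_{i-1} + p_{i-2}, q_i = a_i*q_{i-1} + q_{i-2} with p_{-2}=0, p_{-1}=1, q_{-2}=1, q_{-1}=0:
  i=0: a_0=1, p_0 = 1*1 + 0 = 1, q_0 = 1*0 + 1 = 1.
  i=1: a_1=1, p_1 = 1*1 + 1 = 2, q_1 = 1*1 + 0 = 1.
  i=2: a_2=5, p_2 = 5*2 + 1 = 11, q_2 = 5*1 + 1 = 6.
  i=3: a_3=5, p_3 = 5*11 + 2 = 57, q_3 = 5*6 + 1 = 31.

1/1, 2/1, 11/6, 57/31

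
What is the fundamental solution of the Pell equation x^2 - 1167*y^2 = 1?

First expand sqrt(1167) as a continued fraction. With x_i = (sqrt(1167) + m_i)/d_i and (m_0, d_0) = (0, 1): a_0 = floor(sqrt(1167)) = 34, since 34^2 = 1156 <= 1167 < 1225 = 35^2.
Iterate m_{i+1} = d_i*a_i - m_i, d_{i+1} = (1167 - m_{i+1}^2)/d_i, a_{i+1} = floor((a_0 + m_{i+1})/d_{i+1}):
  m_1 = 1*34 - 0 = 34, d_1 = (1167 - 34^2)/1 = 11/1 = 11, a_1 = floor((34 + 34)/11) = 6.
  m_2 = 11*6 - 34 = 32, d_2 = (1167 - 32^2)/11 = 143/11 = 13, a_2 = floor((34 + 32)/13) = 5.
  m_3 = 13*5 - 32 = 33, d_3 = (1167 - 33^2)/13 = 78/13 = 6, a_3 = floor((34 + 33)/6) = 11.
  m_4 = 6*11 - 33 = 33, d_4 = (1167 - 33^2)/6 = 78/6 = 13, a_4 = floor((34 + 33)/13) = 5.
  m_5 = 13*5 - 33 = 32, d_5 = (1167 - 32^2)/13 = 143/13 = 11, a_5 = floor((34 + 32)/11) = 6.
  m_6 = 11*6 - 32 = 34, d_6 = (1167 - 34^2)/11 = 11/11 = 1, a_6 = floor((34 + 34)/1) = 68.
  m_7 = 1*68 - 34 = 34, d_7 = (1167 - 34^2)/1 = 11/1 = 11: (m_7, d_7) = (m_1, d_1) = (34, 11), so from here the quotients repeat a_1, ..., a_6; the period length is 6.
So sqrt(1167) = [34; (6, 5, 11, 5, 6, 68)] with period length k = 6.
k is even, so the fundamental solution of x^2 - 1167y^2 = 1 is (p_{k-1}, q_{k-1}) = (p_5, q_5); compute convergents through index 5.
Convergents (p_i = a_i*p_{i-1} + p_{i-2}, q_i = a_i*q_{i-1} + q_{i-2} with p_{-2}=0, p_{-1}=1, q_{-2}=1, q_{-1}=0):
  i=0: a_0=34, p_0 = 34*1 + 0 = 34, q_0 = 34*0 + 1 = 1.
  i=1: a_1=6, p_1 = 6*34 + 1 = 205, q_1 = 6*1 + 0 = 6.
  i=2: a_2=5, p_2 = 5*205 + 34 = 1059, q_2 = 5*6 + 1 = 31.
  i=3: a_3=11, p_3 = 11*1059 + 205 = 11854, q_3 = 11*31 + 6 = 347.
  i=4: a_4=5, p_4 = 5*11854 + 1059 = 60329, q_4 = 5*347 + 31 = 1766.
  i=5: a_5=6, p_5 = 6*60329 + 11854 = 373828, q_5 = 6*1766 + 347 = 10943.
Check: 373828^2 - 1167*10943^2 = 139747373584 - 139747373583 = 1, so (x, y) = (373828, 10943) solves the equation, and by the theorem it is the least positive solution.

(x, y) = (373828, 10943)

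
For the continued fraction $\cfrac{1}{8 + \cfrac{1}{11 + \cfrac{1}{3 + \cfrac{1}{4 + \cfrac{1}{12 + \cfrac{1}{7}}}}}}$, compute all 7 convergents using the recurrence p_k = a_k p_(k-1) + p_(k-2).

Using the convergent recurrence p_i = a_i*p_{i-1} + p_{i-2}, q_i = a_i*q_{i-1} + q_{i-2} with p_{-2}=0, p_{-1}=1, q_{-2}=1, q_{-1}=0:
  i=0: a_0=0, p_0 = 0*1 + 0 = 0, q_0 = 0*0 + 1 = 1.
  i=1: a_1=8, p_1 = 8*0 + 1 = 1, q_1 = 8*1 + 0 = 8.
  i=2: a_2=11, p_2 = 11*1 + 0 = 11, q_2 = 11*8 + 1 = 89.
  i=3: a_3=3, p_3 = 3*11 + 1 = 34, q_3 = 3*89 + 8 = 275.
  i=4: a_4=4, p_4 = 4*34 + 11 = 147, q_4 = 4*275 + 89 = 1189.
  i=5: a_5=12, p_5 = 12*147 + 34 = 1798, q_5 = 12*1189 + 275 = 14543.
  i=6: a_6=7, p_6 = 7*1798 + 147 = 12733, q_6 = 7*14543 + 1189 = 102990.

0/1, 1/8, 11/89, 34/275, 147/1189, 1798/14543, 12733/102990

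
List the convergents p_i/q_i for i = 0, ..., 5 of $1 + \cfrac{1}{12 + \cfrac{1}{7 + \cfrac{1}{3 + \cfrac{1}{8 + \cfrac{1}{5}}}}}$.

Using the convergent recurrence p_i = a_i*p_{i-1} + p_{i-2}, q_i = a_i*q_{i-1} + q_{i-2} with p_{-2}=0, p_{-1}=1, q_{-2}=1, q_{-1}=0:
  i=0: a_0=1, p_0 = 1*1 + 0 = 1, q_0 = 1*0 + 1 = 1.
  i=1: a_1=12, p_1 = 12*1 + 1 = 13, q_1 = 12*1 + 0 = 12.
  i=2: a_2=7, p_2 = 7*13 + 1 = 92, q_2 = 7*12 + 1 = 85.
  i=3: a_3=3, p_3 = 3*92 + 13 = 289, q_3 = 3*85 + 12 = 267.
  i=4: a_4=8, p_4 = 8*289 + 92 = 2404, q_4 = 8*267 + 85 = 2221.
  i=5: a_5=5, p_5 = 5*2404 + 289 = 12309, q_5 = 5*2221 + 267 = 11372.

1/1, 13/12, 92/85, 289/267, 2404/2221, 12309/11372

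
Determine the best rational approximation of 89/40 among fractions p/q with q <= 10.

Expand x = 89/40 as a continued fraction with the Euclidean algorithm:
  89 = 2*40 + 9, so a_0 = 2.
  40 = 4*9 + 4, so a_1 = 4.
  9 = 2*4 + 1, so a_2 = 2.
  4 = 4*1 + 0, so a_3 = 4.
so x = [2; 4, 2, 4].
Convergents (p_i = a_i*p_{i-1} + p_{i-2}, q_i = a_i*q_{i-1} + q_{i-2} with p_{-2}=0, p_{-1}=1, q_{-2}=1, q_{-1}=0), until the denominator exceeds 10:
  i=0: a_0=2, p_0 = 2*1 + 0 = 2, q_0 = 2*0 + 1 = 1.
  i=1: a_1=4, p_1 = 4*2 + 1 = 9, q_1 = 4*1 + 0 = 4.
  i=2: a_2=2, p_2 = 2*9 + 2 = 20, q_2 = 2*4 + 1 = 9.
  i=3: a_3=4, p_3 = 4*20 + 9 = 89, q_3 = 4*9 + 4 = 40.
q_3 = 40 > 10, so the last convergent with denominator <= 10 is p_2/q_2 = 20/9.
The closest fraction with denominator <= 10 is either p_2/q_2 or the intermediate fraction (k*p_2 + p_1)/(k*q_2 + q_1) with the largest k >= 1 whose denominator stays <= 10; these approach x as k grows, and every other convergent or intermediate fraction in range is farther away.
Largest k: floor((10 - q_1)/q_2) = floor((10 - 4)/9) = 0.
Since k = 0, no intermediate fraction beyond p_2/q_2 has denominator <= 10, so the convergent 20/9 is the closest (its error is |89*9 - 20*40|/(40*9) = 1/360).

20/9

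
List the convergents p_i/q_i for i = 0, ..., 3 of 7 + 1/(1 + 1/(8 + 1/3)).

7/1, 8/1, 71/9, 221/28

Using the convergent recurrence p_i = a_i*p_{i-1} + p_{i-2}, q_i = a_i*q_{i-1} + q_{i-2} with p_{-2}=0, p_{-1}=1, q_{-2}=1, q_{-1}=0:
  i=0: a_0=7, p_0 = 7*1 + 0 = 7, q_0 = 7*0 + 1 = 1.
  i=1: a_1=1, p_1 = 1*7 + 1 = 8, q_1 = 1*1 + 0 = 1.
  i=2: a_2=8, p_2 = 8*8 + 7 = 71, q_2 = 8*1 + 1 = 9.
  i=3: a_3=3, p_3 = 3*71 + 8 = 221, q_3 = 3*9 + 1 = 28.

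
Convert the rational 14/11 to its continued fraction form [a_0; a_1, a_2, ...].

[1; 3, 1, 2]

Run the Euclidean algorithm on 14 and 11; the successive quotients are the partial quotients a_0, a_1, ... (each step inverts the fractional part left over by the previous one):
  14 = 1*11 + 3, so a_0 = 1.
  11 = 3*3 + 2, so a_1 = 3.
  3 = 1*2 + 1, so a_2 = 1.
  2 = 2*1 + 0, so a_3 = 2.
The remainder reaches 0 after 4 divisions, so the expansion has 4 partial quotients, read off in order.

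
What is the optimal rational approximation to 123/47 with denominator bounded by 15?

Expand x = 123/47 as a continued fraction with the Euclidean algorithm:
  123 = 2*47 + 29, so a_0 = 2.
  47 = 1*29 + 18, so a_1 = 1.
  29 = 1*18 + 11, so a_2 = 1.
  18 = 1*11 + 7, so a_3 = 1.
  11 = 1*7 + 4, so a_4 = 1.
  7 = 1*4 + 3, so a_5 = 1.
  4 = 1*3 + 1, so a_6 = 1.
  3 = 3*1 + 0, so a_7 = 3.
so x = [2; 1, 1, 1, 1, 1, 1, 3].
Convergents (p_i = a_i*p_{i-1} + p_{i-2}, q_i = a_i*q_{i-1} + q_{i-2} with p_{-2}=0, p_{-1}=1, q_{-2}=1, q_{-1}=0), until the denominator exceeds 15:
  i=0: a_0=2, p_0 = 2*1 + 0 = 2, q_0 = 2*0 + 1 = 1.
  i=1: a_1=1, p_1 = 1*2 + 1 = 3, q_1 = 1*1 + 0 = 1.
  i=2: a_2=1, p_2 = 1*3 + 2 = 5, q_2 = 1*1 + 1 = 2.
  i=3: a_3=1, p_3 = 1*5 + 3 = 8, q_3 = 1*2 + 1 = 3.
  i=4: a_4=1, p_4 = 1*8 + 5 = 13, q_4 = 1*3 + 2 = 5.
  i=5: a_5=1, p_5 = 1*13 + 8 = 21, q_5 = 1*5 + 3 = 8.
  i=6: a_6=1, p_6 = 1*21 + 13 = 34, q_6 = 1*8 + 5 = 13.
  i=7: a_7=3, p_7 = 3*34 + 21 = 123, q_7 = 3*13 + 8 = 47.
q_7 = 47 > 15, so the last convergent with denominator <= 15 is p_6/q_6 = 34/13.
The closest fraction with denominator <= 15 is either p_6/q_6 or the intermediate fraction (k*p_6 + p_5)/(k*q_6 + q_5) with the largest k >= 1 whose denominator stays <= 15; these approach x as k grows, and every other convergent or intermediate fraction in range is farther away.
Largest k: floor((15 - q_5)/q_6) = floor((15 - 8)/13) = 0.
Since k = 0, no intermediate fraction beyond p_6/q_6 has denominator <= 15, so the convergent 34/13 is the closest (its error is |123*13 - 34*47|/(47*13) = 1/611).

34/13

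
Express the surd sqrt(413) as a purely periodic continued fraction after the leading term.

[20; (3, 9, 1, 4, 1, 9, 3, 40)]

Write x_i = (sqrt(413) + m_i)/d_i with (m_0, d_0) = (0, 1). a_0 = floor(sqrt(413)) = 20, since 20^2 = 400 <= 413 < 441 = 21^2.
Iterate m_{i+1} = d_i*a_i - m_i, d_{i+1} = (413 - m_{i+1}^2)/d_i, a_{i+1} = floor((a_0 + m_{i+1})/d_{i+1}):
  m_1 = 1*20 - 0 = 20, d_1 = (413 - 20^2)/1 = 13/1 = 13, a_1 = floor((20 + 20)/13) = 3.
  m_2 = 13*3 - 20 = 19, d_2 = (413 - 19^2)/13 = 52/13 = 4, a_2 = floor((20 + 19)/4) = 9.
  m_3 = 4*9 - 19 = 17, d_3 = (413 - 17^2)/4 = 124/4 = 31, a_3 = floor((20 + 17)/31) = 1.
  m_4 = 31*1 - 17 = 14, d_4 = (413 - 14^2)/31 = 217/31 = 7, a_4 = floor((20 + 14)/7) = 4.
  m_5 = 7*4 - 14 = 14, d_5 = (413 - 14^2)/7 = 217/7 = 31, a_5 = floor((20 + 14)/31) = 1.
  m_6 = 31*1 - 14 = 17, d_6 = (413 - 17^2)/31 = 124/31 = 4, a_6 = floor((20 + 17)/4) = 9.
  m_7 = 4*9 - 17 = 19, d_7 = (413 - 19^2)/4 = 52/4 = 13, a_7 = floor((20 + 19)/13) = 3.
  m_8 = 13*3 - 19 = 20, d_8 = (413 - 20^2)/13 = 13/13 = 1, a_8 = floor((20 + 20)/1) = 40.
  m_9 = 1*40 - 20 = 20, d_9 = (413 - 20^2)/1 = 13/1 = 13: (m_9, d_9) = (m_1, d_1) = (20, 13), so from here the quotients repeat a_1, ..., a_8; the period length is 8.
Hence the expansion of sqrt(413) is a_0 = 20 followed by the repeating block 3, 9, 1, 4, 1, 9, 3, 40 (period 8).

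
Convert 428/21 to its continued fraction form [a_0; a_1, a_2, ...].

Run the Euclidean algorithm on 428 and 21; the successive quotients are the partial quotients a_0, a_1, ... (each step inverts the fractional part left over by the previous one):
  428 = 20*21 + 8, so a_0 = 20.
  21 = 2*8 + 5, so a_1 = 2.
  8 = 1*5 + 3, so a_2 = 1.
  5 = 1*3 + 2, so a_3 = 1.
  3 = 1*2 + 1, so a_4 = 1.
  2 = 2*1 + 0, so a_5 = 2.
The remainder reaches 0 after 6 divisions, so the expansion has 6 partial quotients, read off in order.

[20; 2, 1, 1, 1, 2]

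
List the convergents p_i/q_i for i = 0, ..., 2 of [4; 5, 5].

Using the convergent recurrence p_i = a_i*p_{i-1} + p_{i-2}, q_i = a_i*q_{i-1} + q_{i-2} with p_{-2}=0, p_{-1}=1, q_{-2}=1, q_{-1}=0:
  i=0: a_0=4, p_0 = 4*1 + 0 = 4, q_0 = 4*0 + 1 = 1.
  i=1: a_1=5, p_1 = 5*4 + 1 = 21, q_1 = 5*1 + 0 = 5.
  i=2: a_2=5, p_2 = 5*21 + 4 = 109, q_2 = 5*5 + 1 = 26.

4/1, 21/5, 109/26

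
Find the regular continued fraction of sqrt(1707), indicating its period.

[41; (3, 6, 41, 6, 3, 82)]

Write x_i = (sqrt(1707) + m_i)/d_i with (m_0, d_0) = (0, 1). a_0 = floor(sqrt(1707)) = 41, since 41^2 = 1681 <= 1707 < 1764 = 42^2.
Iterate m_{i+1} = d_i*a_i - m_i, d_{i+1} = (1707 - m_{i+1}^2)/d_i, a_{i+1} = floor((a_0 + m_{i+1})/d_{i+1}):
  m_1 = 1*41 - 0 = 41, d_1 = (1707 - 41^2)/1 = 26/1 = 26, a_1 = floor((41 + 41)/26) = 3.
  m_2 = 26*3 - 41 = 37, d_2 = (1707 - 37^2)/26 = 338/26 = 13, a_2 = floor((41 + 37)/13) = 6.
  m_3 = 13*6 - 37 = 41, d_3 = (1707 - 41^2)/13 = 26/13 = 2, a_3 = floor((41 + 41)/2) = 41.
  m_4 = 2*41 - 41 = 41, d_4 = (1707 - 41^2)/2 = 26/2 = 13, a_4 = floor((41 + 41)/13) = 6.
  m_5 = 13*6 - 41 = 37, d_5 = (1707 - 37^2)/13 = 338/13 = 26, a_5 = floor((41 + 37)/26) = 3.
  m_6 = 26*3 - 37 = 41, d_6 = (1707 - 41^2)/26 = 26/26 = 1, a_6 = floor((41 + 41)/1) = 82.
  m_7 = 1*82 - 41 = 41, d_7 = (1707 - 41^2)/1 = 26/1 = 26: (m_7, d_7) = (m_1, d_1) = (41, 26), so from here the quotients repeat a_1, ..., a_6; the period length is 6.
Hence the expansion of sqrt(1707) is a_0 = 41 followed by the repeating block 3, 6, 41, 6, 3, 82 (period 6).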